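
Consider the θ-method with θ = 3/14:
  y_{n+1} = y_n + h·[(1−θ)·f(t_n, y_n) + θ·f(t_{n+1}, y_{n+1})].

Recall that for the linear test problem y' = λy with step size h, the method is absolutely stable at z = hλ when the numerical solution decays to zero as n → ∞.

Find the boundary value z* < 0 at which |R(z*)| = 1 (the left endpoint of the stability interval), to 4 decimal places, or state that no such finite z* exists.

Set f=λy, z=hλ:
  y_{n+1} = y_n + z·[11/14·y_n + 3/14·y_{n+1}] ⇒ (1 − 3/14z)y_{n+1} = (1 + 11/14z)y_n
  ⇒ R(z) = (1 + 11/14z)/(1 − 3/14z).

Boundary: |R(x)|=1, x<0.
x=-1.55: |R|=0.1635
R=−1: 1+11/14x = −1+3/14x ⇒ -4/7x=2 ⇒ x=2/(-4/7)=-3.5000
Confirm numerically:
  x=-3.329: |R|=0.94297 <1
  x=-3.141: |R|=0.87739 <1
  x=-1.507: |R|=0.13914 <1
  x=-4.090: |R|=1.17967 >1
  x=-3.854: |R|=1.11079 >1
  x=-3.849: |R|=1.10929 >1
Interval (-3.5000, 0).

left endpoint -3.5000.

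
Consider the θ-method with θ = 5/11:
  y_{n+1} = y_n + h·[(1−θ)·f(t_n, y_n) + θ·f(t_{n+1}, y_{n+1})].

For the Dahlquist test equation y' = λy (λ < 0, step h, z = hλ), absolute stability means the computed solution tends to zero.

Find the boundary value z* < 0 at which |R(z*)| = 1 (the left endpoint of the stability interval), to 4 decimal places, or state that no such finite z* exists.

left endpoint -22.0000.

Set f=λy, z=hλ:
  y_{n+1} = y_n + z·[6/11·y_n + 5/11·y_{n+1}] ⇒ (1 − 5/11z)y_{n+1} = (1 + 6/11z)y_n
  Hence R(z) = (1 + 6/11z)/(1 − 5/11z).

Find x<0 with |R(x)|<1.
x=-0.56: |R|=0.5536
R=−1: 1+6/11x = −1+5/11x ⇒ -1/11x=2 ⇒ x=2/(-1/11)=-22.0000
Confirm numerically:
  x=-16.632: |R|=0.94299 <1
  x=-12.790: |R|=0.87712 <1
  x=-10.672: |R|=0.82399 <1
  x=-9.714: |R|=0.79376 <1
  x=-22.489: |R|=1.00396 >1
  x=-22.311: |R|=1.00254 >1
So |R|<1 on (-22.0000, 0).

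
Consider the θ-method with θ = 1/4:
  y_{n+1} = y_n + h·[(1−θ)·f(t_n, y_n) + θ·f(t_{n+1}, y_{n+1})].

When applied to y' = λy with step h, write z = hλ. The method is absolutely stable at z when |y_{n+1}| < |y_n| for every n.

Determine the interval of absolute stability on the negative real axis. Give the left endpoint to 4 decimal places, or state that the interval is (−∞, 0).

Test eqn y'=λy, z=hλ:
  y_{n+1} = y_n + z·[3/4·y_n + 1/4·y_{n+1}] ⇒ (1 − 1/4z)y_{n+1} = (1 + 3/4z)y_n
  so R(z) = (1 + 3/4z)/(1 − 1/4z).

Find x<0 with |R(x)|<1.
x=-0.61: |R|=0.4707
R=−1: 1+3/4x = −1+1/4x ⇒ -1/2x=2 ⇒ x=2/(-1/2)=-4.0000
Confirm numerically:
  x=-3.745: |R|=0.93415 <1
  x=-2.968: |R|=0.70379 <1
  x=-2.410: |R|=0.50390 <1
  x=-4.344: |R|=1.08245 >1
  x=-4.151: |R|=1.03705 >1
So |R|<1 on (-4.0000, 0).

z∈(-4.0000,0).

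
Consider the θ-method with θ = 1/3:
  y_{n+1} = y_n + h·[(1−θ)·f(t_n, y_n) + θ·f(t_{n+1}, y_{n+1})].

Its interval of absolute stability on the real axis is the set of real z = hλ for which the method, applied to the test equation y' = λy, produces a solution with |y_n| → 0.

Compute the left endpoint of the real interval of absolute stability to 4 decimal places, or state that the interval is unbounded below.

With y'=λy (z=hλ):
  y_{n+1} = y_n + z·[2/3·y_n + 1/3·y_{n+1}] ⇒ (1 − 1/3z)y_{n+1} = (1 + 2/3z)y_n
  R(z) = (1 + 2/3z)/(1 − 1/3z).

Boundary: |R(x)|=1, x<0.
x=-0.75: |R|=0.4000
R=−1: 1+2/3x = −1+1/3x ⇒ -1/3x=2 ⇒ x=2/(-1/3)=-6.0000
Confirm numerically:
  x=-5.047: |R|=0.88157 <1
  x=-4.405: |R|=0.78460 <1
  x=-4.060: |R|=0.72521 <1
  x=-3.944: |R|=0.70392 <1
  x=-6.132: |R|=1.01445 >1
  x=-6.056: |R|=1.00618 >1
So |R|<1 on (-6.0000, 0).

left endpoint -6.0000.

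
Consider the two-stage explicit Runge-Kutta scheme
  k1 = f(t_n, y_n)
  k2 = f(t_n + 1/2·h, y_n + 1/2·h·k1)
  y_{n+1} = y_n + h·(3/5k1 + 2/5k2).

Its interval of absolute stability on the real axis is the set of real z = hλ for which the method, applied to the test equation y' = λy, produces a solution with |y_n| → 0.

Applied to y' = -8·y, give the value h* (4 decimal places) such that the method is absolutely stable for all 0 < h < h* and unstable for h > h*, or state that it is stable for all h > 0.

On y'=λy, z=hλ:
  k1=λy_n ⇒ h·k1=z·y_n;  k2=λ(1+1/2z)y_n ⇒ h·k2=z(1+1/2z)y_n
  y_{n+1}/y_n = 1 + 3/5z + 2/5z(1+1/2z) = 1 + z + 1/5z²
  ⇒ R(z) = 1 + z + 1/5z².

Solve |R(x)|<1 on ℝ⁻.
x=-1.1: |R|=0.1420
R=1: x+1/5x²=0 ⇒ x=−5=-5.0000; min R=1−1/(4·1/5)=-0.2500>−1
Confirm numerically:
  x=-4.973: |R|=0.97315 <1
  x=-4.359: |R|=0.44118 <1
  x=-3.772: |R|=0.07360 <1
  x=-2.895: |R|=0.21879 <1
  x=-5.574: |R|=1.63990 >1
  x=-5.404: |R|=1.43664 >1
  x=-5.113: |R|=1.11555 >1
Stable set (-5.0000, 0).

(-5.0000,0); λ=-8 ⇒ h* = (5)/8 = 0.6250.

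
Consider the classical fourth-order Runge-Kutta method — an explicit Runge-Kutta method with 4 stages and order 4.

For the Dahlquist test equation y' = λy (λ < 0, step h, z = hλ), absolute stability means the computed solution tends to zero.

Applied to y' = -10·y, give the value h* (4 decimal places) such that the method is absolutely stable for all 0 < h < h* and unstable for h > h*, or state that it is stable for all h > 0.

Test eqn y'=λy, z=hλ:
  order 4, 4-stage ⇒ R(z)=1+z+z^2/2+z^3/6+z^4/24
  (e.g. R(-1.5)=0.27344, |R|=0.27344)

Solve |R(x)|<1 on ℝ⁻.
x=-1.5: |R|=0.2734
|R(-2.3)|=0.4832 |R(-1.33)|=0.2927 |R(-0.77)|=0.4650
Bisect:
  x_lo=-3.1773 |R|=1.7707  x_hi=-0.1044 |R|=0.9009
  mid=-1.64081 |R|=0.27108 →hi
  mid=-2.40904 |R|=0.56591 →hi
  mid=-2.79315 |R|=1.01191 →lo
  mid=-2.60110 |R|=0.75599 →hi
  mid=-2.69712 |R|=0.87501 →hi
  mid=-2.74514 |R|=0.94113 →hi
  mid=-2.76915 |R|=0.97593 →hi
  mid=-2.78115 |R|=0.99377 →hi
  mid=-2.78715 |R|=1.00280 →lo
  ...
  [-2.78546,-2.78528] ⇒ x*=-2.7853
Interval (-2.7853, 0).

(-2.7853,0); λ=-10 ⇒ h* = 0.2785.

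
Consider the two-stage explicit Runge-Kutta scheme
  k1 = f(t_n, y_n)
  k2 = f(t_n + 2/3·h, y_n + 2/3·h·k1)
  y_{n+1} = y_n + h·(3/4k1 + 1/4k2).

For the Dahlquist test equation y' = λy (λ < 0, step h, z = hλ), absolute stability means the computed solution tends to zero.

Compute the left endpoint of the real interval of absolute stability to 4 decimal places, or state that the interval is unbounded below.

With y'=λy (z=hλ):
  k1=λy_n ⇒ h·k1=z·y_n;  k2=λ(1+2/3z)y_n ⇒ h·k2=z(1+2/3z)y_n
  y_{n+1}/y_n = 1 + 3/4z + 1/4z(1+2/3z) = 1 + z + 1/6z²
  R(z) = 1 + z + 1/6z².

Boundary: |R(x)|=1, x<0.
x=-0.48: |R|=0.5584
R=1: x+1/6x²=0 ⇒ x=−6=-6.0000; min R=1−1/(4·1/6)=-0.5000>−1
Confirm numerically:
  x=-5.360: |R|=0.42827 <1
  x=-3.554: |R|=0.44885 <1
  x=-2.632: |R|=0.47743 <1
  x=-6.352: |R|=1.37265 >1
  x=-6.320: |R|=1.33707 >1
  x=-6.239: |R|=1.24852 >1
Interval (-6.0000, 0).

z* = -6.0000.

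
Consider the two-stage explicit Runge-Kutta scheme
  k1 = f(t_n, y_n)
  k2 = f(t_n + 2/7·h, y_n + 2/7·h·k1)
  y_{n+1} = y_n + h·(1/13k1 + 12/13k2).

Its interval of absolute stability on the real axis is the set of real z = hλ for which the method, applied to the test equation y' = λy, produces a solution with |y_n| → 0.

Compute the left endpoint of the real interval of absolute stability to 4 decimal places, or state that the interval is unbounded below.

left endpoint -3.7917.

Test eqn y'=λy, z=hλ:
  k1=λy_n ⇒ h·k1=z·y_n;  k2=λ(1+2/7z)y_n ⇒ h·k2=z(1+2/7z)y_n
  y_{n+1}/y_n = 1 + 1/13z + 12/13z(1+2/7z) = 1 + z + 24/91z²
  R(z) = 1 + z + 24/91z².

Solve |R(x)|<1 on ℝ⁻.
x=-1.41: |R|=0.1143
R=1: x+24/91x²=0 ⇒ x=−91/24=-3.7917; min R=1−1/(4·24/91)=0.0521>−1
Confirm numerically:
  x=-2.649: |R|=0.20169 <1
  x=-2.271: |R|=0.08920 <1
  x=-2.201: |R|=0.07664 <1
  x=-1.836: |R|=0.05303 <1
  x=-4.368: |R|=1.66394 >1
  x=-4.267: |R|=1.53492 >1
  x=-4.211: |R|=1.46571 >1
Interval (-3.7917, 0).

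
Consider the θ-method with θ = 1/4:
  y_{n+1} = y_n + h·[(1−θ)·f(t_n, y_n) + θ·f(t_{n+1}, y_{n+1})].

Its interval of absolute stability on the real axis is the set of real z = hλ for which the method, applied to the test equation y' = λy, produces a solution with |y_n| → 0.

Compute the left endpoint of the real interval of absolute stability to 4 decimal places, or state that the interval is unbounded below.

left endpoint -4.0000.

With y'=λy (z=hλ):
  y_{n+1} = y_n + z·[3/4·y_n + 1/4·y_{n+1}] ⇒ (1 − 1/4z)y_{n+1} = (1 + 3/4z)y_n
  so R(z) = (1 + 3/4z)/(1 − 1/4z).

Find x<0 with |R(x)|<1.
x=-1.52: |R|=0.1014
R=−1: 1+3/4x = −1+1/4x ⇒ -1/2x=2 ⇒ x=2/(-1/2)=-4.0000
Confirm numerically:
  x=-3.170: |R|=0.76848 <1
  x=-2.958: |R|=0.70049 <1
  x=-2.357: |R|=0.48309 <1
  x=-2.140: |R|=0.39414 <1
  x=-4.520: |R|=1.12207 >1
  x=-4.230: |R|=1.05589 >1
  x=-4.217: |R|=1.05282 >1
So |R|<1 on (-4.0000, 0).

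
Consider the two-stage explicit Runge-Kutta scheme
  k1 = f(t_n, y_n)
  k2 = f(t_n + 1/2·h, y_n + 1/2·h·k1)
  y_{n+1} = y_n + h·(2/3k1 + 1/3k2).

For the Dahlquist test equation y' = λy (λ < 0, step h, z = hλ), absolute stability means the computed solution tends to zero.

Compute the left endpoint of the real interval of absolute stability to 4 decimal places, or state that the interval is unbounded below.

left endpoint -6.0000.

On y'=λy, z=hλ:
  k1=λy_n ⇒ h·k1=z·y_n;  k2=λ(1+1/2z)y_n ⇒ h·k2=z(1+1/2z)y_n
  y_{n+1}/y_n = 1 + 2/3z + 1/3z(1+1/2z) = 1 + z + 1/6z²
  Hence R(z) = 1 + z + 1/6z².

Boundary: |R(x)|=1, x<0.
x=-0.3: |R|=0.7150
R=1: x+1/6x²=0 ⇒ x=−6=-6.0000; min R=1−1/(4·1/6)=-0.5000>−1
Confirm numerically:
  x=-4.871: |R|=0.08344 <1
  x=-3.984: |R|=0.33862 <1
  x=-3.301: |R|=0.48490 <1
  x=-6.283: |R|=1.29635 >1
  x=-6.236: |R|=1.24528 >1
Stable set (-6.0000, 0).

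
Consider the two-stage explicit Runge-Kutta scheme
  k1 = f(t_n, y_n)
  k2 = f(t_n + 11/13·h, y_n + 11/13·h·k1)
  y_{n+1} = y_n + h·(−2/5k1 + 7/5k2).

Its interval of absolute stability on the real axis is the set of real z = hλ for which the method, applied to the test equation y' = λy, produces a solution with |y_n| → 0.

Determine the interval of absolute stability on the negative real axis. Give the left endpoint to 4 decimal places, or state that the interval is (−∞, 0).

On y'=λy, z=hλ:
  k1=λy_n ⇒ h·k1=z·y_n;  k2=λ(1+11/13z)y_n ⇒ h·k2=z(1+11/13z)y_n
  y_{n+1}/y_n = 1 − 2/5z + 7/5z(1+11/13z) = 1 + z + 77/65z²
  Hence R(z) = 1 + z + 77/65z².

Find x<0 with |R(x)|<1.
x=-0.81: |R|=0.9672
R=1: x+77/65x²=0 ⇒ x=−65/77=-0.8442; min R=1−1/(4·77/65)=0.7890>−1
Confirm numerically:
  x=-0.706: |R|=0.88445 <1
  x=-0.589: |R|=0.82197 <1
  x=-0.481: |R|=0.79307 <1
  x=-1.199: |R|=1.50400 >1
  x=-0.940: |R|=1.10673 >1
  x=-0.881: |R|=1.03845 >1
So |R|<1 on (-0.8442, 0).

z∈(-0.8442,0).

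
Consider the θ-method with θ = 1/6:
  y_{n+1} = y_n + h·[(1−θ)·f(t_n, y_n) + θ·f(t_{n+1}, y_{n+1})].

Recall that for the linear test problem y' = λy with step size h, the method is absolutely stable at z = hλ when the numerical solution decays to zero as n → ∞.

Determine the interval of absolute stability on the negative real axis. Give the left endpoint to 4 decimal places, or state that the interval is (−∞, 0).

(-3.0000, 0).

Set f=λy, z=hλ:
  y_{n+1} = y_n + z·[5/6·y_n + 1/6·y_{n+1}] ⇒ (1 − 1/6z)y_{n+1} = (1 + 5/6z)y_n
  so R(z) = (1 + 5/6z)/(1 − 1/6z).

Boundary: |R(x)|=1, x<0.
x=-1.59: |R|=0.2569
R=−1: 1+5/6x = −1+1/6x ⇒ -2/3x=2 ⇒ x=2/(-2/3)=-3.0000
Confirm numerically:
  x=-2.399: |R|=0.71378 <1
  x=-2.392: |R|=0.71020 <1
  x=-2.095: |R|=0.55281 <1
  x=-3.556: |R|=1.23273 >1
  x=-3.106: |R|=1.04656 >1
Stable set (-3.0000, 0).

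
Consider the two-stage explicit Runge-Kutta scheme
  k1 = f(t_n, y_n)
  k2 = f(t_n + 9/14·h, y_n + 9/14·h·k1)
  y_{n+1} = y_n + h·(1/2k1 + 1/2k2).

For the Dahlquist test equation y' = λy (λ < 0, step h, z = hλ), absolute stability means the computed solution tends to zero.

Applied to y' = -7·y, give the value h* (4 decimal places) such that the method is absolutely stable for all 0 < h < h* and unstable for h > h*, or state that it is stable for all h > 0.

(-3.1111,0); λ=-7 ⇒ h* = (28/9)/7 = 0.4444.

On y'=λy, z=hλ:
  k1=λy_n ⇒ h·k1=z·y_n;  k2=λ(1+9/14z)y_n ⇒ h·k2=z(1+9/14z)y_n
  y_{n+1}/y_n = 1 + 1/2z + 1/2z(1+9/14z) = 1 + z + 9/28z²
  R(z) = 1 + z + 9/28z².

Find x<0 with |R(x)|<1.
x=-1.39: |R|=0.2310
R=1: x+9/28x²=0 ⇒ x=−28/9=-3.1111; min R=1−1/(4·9/28)=0.2222>−1
Confirm numerically:
  x=-2.947: |R|=0.84455 <1
  x=-2.504: |R|=0.51136 <1
  x=-1.559: |R|=0.22223 <1
  x=-3.269: |R|=1.16590 >1
  x=-3.238: |R|=1.13206 >1
Stable set (-3.1111, 0).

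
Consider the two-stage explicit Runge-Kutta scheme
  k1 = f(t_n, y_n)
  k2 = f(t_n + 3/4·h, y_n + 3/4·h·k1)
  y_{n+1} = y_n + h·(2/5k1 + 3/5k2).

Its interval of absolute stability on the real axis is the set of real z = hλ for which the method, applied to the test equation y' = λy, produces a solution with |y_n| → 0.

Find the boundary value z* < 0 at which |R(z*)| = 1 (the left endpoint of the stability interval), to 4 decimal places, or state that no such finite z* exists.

z* = -2.2222.

With y'=λy (z=hλ):
  k1=λy_n ⇒ h·k1=z·y_n;  k2=λ(1+3/4z)y_n ⇒ h·k2=z(1+3/4z)y_n
  y_{n+1}/y_n = 1 + 2/5z + 3/5z(1+3/4z) = 1 + z + 9/20z²
  R(z) = 1 + z + 9/20z².

Find x<0 with |R(x)|<1.
x=-1.55: |R|=0.5311
R=1: x+9/20x²=0 ⇒ x=−20/9=-2.2222; min R=1−1/(4·9/20)=0.4444>−1
Confirm numerically:
  x=-2.187: |R|=0.96534 <1
  x=-1.164: |R|=0.44570 <1
  x=-1.105: |R|=0.44446 <1
  x=-2.648: |R|=1.50736 >1
  x=-2.397: |R|=1.18852 >1
  x=-2.396: |R|=1.18737 >1
So |R|<1 on (-2.2222, 0).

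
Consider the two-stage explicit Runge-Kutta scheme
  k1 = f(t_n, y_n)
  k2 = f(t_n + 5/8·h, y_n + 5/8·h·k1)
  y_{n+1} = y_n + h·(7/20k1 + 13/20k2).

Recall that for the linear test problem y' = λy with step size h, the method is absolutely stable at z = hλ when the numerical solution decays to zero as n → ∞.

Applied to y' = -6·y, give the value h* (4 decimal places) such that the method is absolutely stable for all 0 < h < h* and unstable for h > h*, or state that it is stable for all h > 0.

With y'=λy (z=hλ):
  k1=λy_n ⇒ h·k1=z·y_n;  k2=λ(1+5/8z)y_n ⇒ h·k2=z(1+5/8z)y_n
  y_{n+1}/y_n = 1 + 7/20z + 13/20z(1+5/8z) = 1 + z + 13/32z²
  Hence R(z) = 1 + z + 13/32z².

Boundary: |R(x)|=1, x<0.
x=-0.79: |R|=0.4635
R=1: x+13/32x²=0 ⇒ x=−32/13=-2.4615; min R=1−1/(4·13/32)=0.3846>−1
Confirm numerically:
  x=-2.311: |R|=0.85867 <1
  x=-1.803: |R|=0.51764 <1
  x=-1.426: |R|=0.40010 <1
  x=-2.985: |R|=1.63478 >1
  x=-2.944: |R|=1.57702 >1
  x=-2.919: |R|=1.54248 >1
Stable set (-2.4615, 0).

(-2.4615,0); λ=-6 ⇒ h* = (32/13)/6 = 0.4103.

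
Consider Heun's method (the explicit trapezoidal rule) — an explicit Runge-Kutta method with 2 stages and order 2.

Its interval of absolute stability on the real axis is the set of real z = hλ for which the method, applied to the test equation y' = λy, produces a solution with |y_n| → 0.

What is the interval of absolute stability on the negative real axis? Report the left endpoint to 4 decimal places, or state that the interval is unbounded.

With y'=λy (z=hλ):
  order 2, 2-stage ⇒ R(z)=1+z+z^2/2
  (e.g. R(-0.31)=0.73805, |R|=0.73805)

Boundary: |R(x)|=1, x<0.
x=-0.31: |R|=0.7380
|R(-2.35)|=1.4113 |R(-1.67)|=0.7244 |R(-0.53)|=0.6104
Bisect:
  x_lo=-2.3641 |R|=1.4304  x_hi=-0.2219 |R|=0.8027
  mid=-1.29302 |R|=0.54293 →hi
  mid=-1.82857 |R|=0.84326 →hi
  mid=-2.09635 |R|=1.10099 →lo
  mid=-1.96246 |R|=0.96316 →hi
  mid=-2.02940 |R|=1.02984 →lo
  mid=-1.99593 |R|=0.99594 →hi
  mid=-2.01267 |R|=1.01275 →lo
  ...
  [-2.00012,-1.99998] ⇒ x*=-2.0000
Stable set (-2.0000, 0).

(-2.0000, 0).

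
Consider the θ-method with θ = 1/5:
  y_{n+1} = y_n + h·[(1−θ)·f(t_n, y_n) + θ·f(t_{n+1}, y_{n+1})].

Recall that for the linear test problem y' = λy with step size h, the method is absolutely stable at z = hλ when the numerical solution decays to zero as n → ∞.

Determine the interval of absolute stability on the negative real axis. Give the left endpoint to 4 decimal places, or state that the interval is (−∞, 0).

Set f=λy, z=hλ:
  y_{n+1} = y_n + z·[4/5·y_n + 1/5·y_{n+1}] ⇒ (1 − 1/5z)y_{n+1} = (1 + 4/5z)y_n
  so R(z) = (1 + 4/5z)/(1 − 1/5z).

Boundary: |R(x)|=1, x<0.
x=-1.5: |R|=0.1538
R=−1: 1+4/5x = −1+1/5x ⇒ -3/5x=2 ⇒ x=2/(-3/5)=-3.3333
Confirm numerically:
  x=-3.027: |R|=0.88551 <1
  x=-2.605: |R|=0.71269 <1
  x=-1.940: |R|=0.39769 <1
  x=-1.862: |R|=0.35675 <1
  x=-3.705: |R|=1.12809 >1
  x=-3.692: |R|=1.12379 >1
  x=-3.413: |R|=1.02841 >1
So |R|<1 on (-3.3333, 0).

z∈(-3.3333,0).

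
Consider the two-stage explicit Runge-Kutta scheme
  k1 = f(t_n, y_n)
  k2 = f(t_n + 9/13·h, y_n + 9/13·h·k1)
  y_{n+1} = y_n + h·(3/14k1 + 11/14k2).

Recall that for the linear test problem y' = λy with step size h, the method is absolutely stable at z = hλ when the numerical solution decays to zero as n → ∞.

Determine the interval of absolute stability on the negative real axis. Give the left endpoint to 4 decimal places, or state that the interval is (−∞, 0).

On y'=λy, z=hλ:
  k1=λy_n ⇒ h·k1=z·y_n;  k2=λ(1+9/13z)y_n ⇒ h·k2=z(1+9/13z)y_n
  y_{n+1}/y_n = 1 + 3/14z + 11/14z(1+9/13z) = 1 + z + 99/182z²
  R(z) = 1 + z + 99/182z².

Boundary: |R(x)|=1, x<0.
x=-1.49: |R|=0.7176
R=1: x+99/182x²=0 ⇒ x=−182/99=-1.8384; min R=1−1/(4·99/182)=0.5404>−1
Confirm numerically:
  x=-1.062: |R|=0.55150 <1
  x=-0.983: |R|=0.54262 <1
  x=-0.854: |R|=0.54272 <1
  x=-0.835: |R|=0.54426 <1
  x=-2.394: |R|=1.72354 >1
  x=-2.183: |R|=1.40922 >1
Interval (-1.8384, 0).

z∈(-1.8384,0).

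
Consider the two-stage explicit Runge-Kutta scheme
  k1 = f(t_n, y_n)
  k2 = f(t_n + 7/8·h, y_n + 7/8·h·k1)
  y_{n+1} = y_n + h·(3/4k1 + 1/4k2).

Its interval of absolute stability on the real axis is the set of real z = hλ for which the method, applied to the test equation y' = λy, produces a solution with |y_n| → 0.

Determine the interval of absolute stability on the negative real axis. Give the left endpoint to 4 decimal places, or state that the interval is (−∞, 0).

(-4.5714, 0).

Set f=λy, z=hλ:
  k1=λy_n ⇒ h·k1=z·y_n;  k2=λ(1+7/8z)y_n ⇒ h·k2=z(1+7/8z)y_n
  y_{n+1}/y_n = 1 + 3/4z + 1/4z(1+7/8z) = 1 + z + 7/32z²
  ⇒ R(z) = 1 + z + 7/32z².

Need |R(x)|<1, x<0.
x=-1.73: |R|=0.0753
R=1: x+7/32x²=0 ⇒ x=−32/7=-4.5714; min R=1−1/(4·7/32)=-0.1429>−1
Confirm numerically:
  x=-3.421: |R|=0.13908 <1
  x=-3.267: |R|=0.06778 <1
  x=-2.848: |R|=0.07370 <1
  x=-5.113: |R|=1.60573 >1
  x=-4.940: |R|=1.39829 >1
  x=-4.901: |R|=1.35333 >1
Stable set (-4.5714, 0).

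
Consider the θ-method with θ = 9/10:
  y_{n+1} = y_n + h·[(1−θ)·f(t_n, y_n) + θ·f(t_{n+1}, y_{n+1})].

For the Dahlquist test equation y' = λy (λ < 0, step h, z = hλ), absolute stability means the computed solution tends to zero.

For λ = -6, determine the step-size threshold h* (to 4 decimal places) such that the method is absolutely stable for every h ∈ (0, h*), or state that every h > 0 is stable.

Set f=λy, z=hλ:
  y_{n+1} = y_n + z·[1/10·y_n + 9/10·y_{n+1}] ⇒ (1 − 9/10z)y_{n+1} = (1 + 1/10z)y_n
  Hence R(z) = (1 + 1/10z)/(1 − 9/10z).

Need |R(x)|<1, x<0.
x=-1.18: |R|=0.4277
x=-2: |R|=0.2857
x=-10: |R|=0.0000
x=-100: |R|=0.0989
θ=9/10≥1/2 ⇒ |1+1/10x|<|1−9/10x| ∀x<0 ⇒ interval (−∞,0).

(−∞, 0) — no finite endpoint. Any h>0 works for λ=-6.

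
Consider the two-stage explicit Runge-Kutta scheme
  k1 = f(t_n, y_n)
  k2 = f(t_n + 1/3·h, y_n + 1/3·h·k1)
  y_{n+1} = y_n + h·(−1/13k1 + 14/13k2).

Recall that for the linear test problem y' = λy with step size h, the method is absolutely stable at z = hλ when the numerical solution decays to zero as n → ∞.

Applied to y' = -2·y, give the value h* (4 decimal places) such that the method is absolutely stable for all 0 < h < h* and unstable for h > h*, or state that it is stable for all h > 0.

(-2.7857,0); λ=-2 ⇒ h* = (39/14)/2 = 1.3929.

Test eqn y'=λy, z=hλ:
  k1=λy_n ⇒ h·k1=z·y_n;  k2=λ(1+1/3z)y_n ⇒ h·k2=z(1+1/3z)y_n
  y_{n+1}/y_n = 1 − 1/13z + 14/13z(1+1/3z) = 1 + z + 14/39z²
  R(z) = 1 + z + 14/39z².

Find x<0 with |R(x)|<1.
x=-1.1: |R|=0.3344
R=1: x+14/39x²=0 ⇒ x=−39/14=-2.7857; min R=1−1/(4·14/39)=0.3036>−1
Confirm numerically:
  x=-2.659: |R|=0.87905 <1
  x=-2.306: |R|=0.60289 <1
  x=-1.508: |R|=0.30833 <1
  x=-1.378: |R|=0.30365 <1
  x=-2.912: |R|=1.13201 >1
  x=-2.889: |R|=1.10712 >1
Stable set (-2.7857, 0).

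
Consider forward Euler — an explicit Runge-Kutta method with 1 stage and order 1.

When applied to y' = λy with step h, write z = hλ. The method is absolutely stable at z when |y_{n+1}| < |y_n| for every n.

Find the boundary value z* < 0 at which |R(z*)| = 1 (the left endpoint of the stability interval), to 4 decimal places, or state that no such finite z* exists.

z* = -2.0000.

Test eqn y'=λy, z=hλ:
  order 1, 1-stage ⇒ R(z)=1+z
  (e.g. R(-1.1)=-0.10000, |R|=0.10000)

Solve |R(x)|<1 on ℝ⁻.
x=-1.1: |R|=0.1000
|R(-1.62)|=0.6200 |R(-1.33)|=0.3300 |R(-0.59)|=0.4100
Bisect:
  x_lo=-2.8234 |R|=1.8234  x_hi=-0.3792 |R|=0.6208
  mid=-1.60131 |R|=0.60131 →hi
  mid=-2.21234 |R|=1.21234 →lo
  mid=-1.90683 |R|=0.90683 →hi
  mid=-2.05958 |R|=1.05958 →lo
  mid=-1.98321 |R|=0.98321 →hi
  mid=-2.02140 |R|=1.02140 →lo
  mid=-2.00230 |R|=1.00230 →lo
  mid=-1.99275 |R|=0.99275 →hi
  mid=-1.99753 |R|=0.99753 →hi
  mid=-1.99991 |R|=0.99991 →hi
  ...
  [-2.00006,-1.99991] ⇒ x*=-2.0000
So |R|<1 on (-2.0000, 0).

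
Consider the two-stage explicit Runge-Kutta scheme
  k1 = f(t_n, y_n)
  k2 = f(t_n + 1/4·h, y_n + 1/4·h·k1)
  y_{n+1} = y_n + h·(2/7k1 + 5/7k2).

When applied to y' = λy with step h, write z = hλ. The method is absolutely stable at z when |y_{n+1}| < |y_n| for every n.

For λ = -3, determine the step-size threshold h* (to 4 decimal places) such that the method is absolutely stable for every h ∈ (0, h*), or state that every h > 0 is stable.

(-5.6000,0); λ=-3 ⇒ h* = (28/5)/3 = 1.8667.

Test eqn y'=λy, z=hλ:
  k1=λy_n ⇒ h·k1=z·y_n;  k2=λ(1+1/4z)y_n ⇒ h·k2=z(1+1/4z)y_n
  y_{n+1}/y_n = 1 + 2/7z + 5/7z(1+1/4z) = 1 + z + 5/28z²
  R(z) = 1 + z + 5/28z².

Boundary: |R(x)|=1, x<0.
x=-0.57: |R|=0.4880
R=1: x+5/28x²=0 ⇒ x=−28/5=-5.6000; min R=1−1/(4·5/28)=-0.4000>−1
Confirm numerically:
  x=-5.198: |R|=0.62686 <1
  x=-5.031: |R|=0.48881 <1
  x=-3.619: |R|=0.28022 <1
  x=-3.475: |R|=0.31864 <1
  x=-6.168: |R|=1.62561 >1
  x=-5.694: |R|=1.09558 >1
Interval (-5.6000, 0).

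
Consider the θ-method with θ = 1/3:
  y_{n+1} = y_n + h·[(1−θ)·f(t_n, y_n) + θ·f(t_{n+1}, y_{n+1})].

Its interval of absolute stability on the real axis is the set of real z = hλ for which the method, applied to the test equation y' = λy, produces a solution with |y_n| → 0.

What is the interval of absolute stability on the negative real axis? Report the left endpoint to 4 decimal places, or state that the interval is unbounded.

With y'=λy (z=hλ):
  y_{n+1} = y_n + z·[2/3·y_n + 1/3·y_{n+1}] ⇒ (1 − 1/3z)y_{n+1} = (1 + 2/3z)y_n
  R(z) = (1 + 2/3z)/(1 − 1/3z).

Find x<0 with |R(x)|<1.
x=-1.73: |R|=0.0973
R=−1: 1+2/3x = −1+1/3x ⇒ -1/3x=2 ⇒ x=2/(-1/3)=-6.0000
Confirm numerically:
  x=-5.973: |R|=0.99699 <1
  x=-5.795: |R|=0.97669 <1
  x=-4.680: |R|=0.82813 <1
  x=-4.497: |R|=0.79952 <1
  x=-6.588: |R|=1.06133 >1
  x=-6.356: |R|=1.03805 >1
So |R|<1 on (-6.0000, 0).

(-6.0000, 0).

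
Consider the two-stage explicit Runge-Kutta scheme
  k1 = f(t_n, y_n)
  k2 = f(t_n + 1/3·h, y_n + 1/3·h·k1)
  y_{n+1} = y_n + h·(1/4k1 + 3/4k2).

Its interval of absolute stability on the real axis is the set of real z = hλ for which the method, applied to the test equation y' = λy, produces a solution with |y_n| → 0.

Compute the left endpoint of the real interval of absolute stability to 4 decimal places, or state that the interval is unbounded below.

Set f=λy, z=hλ:
  k1=λy_n ⇒ h·k1=z·y_n;  k2=λ(1+1/3z)y_n ⇒ h·k2=z(1+1/3z)y_n
  y_{n+1}/y_n = 1 + 1/4z + 3/4z(1+1/3z) = 1 + z + 1/4z²
  Hence R(z) = 1 + z + 1/4z².

Need |R(x)|<1, x<0.
x=-1.23: |R|=0.1482
R=1: x+1/4x²=0 ⇒ x=−4=-4.0000; min R=1−1/(4·1/4)=0.0000>−1
Confirm numerically:
  x=-3.247: |R|=0.38875 <1
  x=-3.052: |R|=0.27668 <1
  x=-2.130: |R|=0.00423 <1
  x=-1.788: |R|=0.01124 <1
  x=-4.520: |R|=1.58760 >1
  x=-4.317: |R|=1.34212 >1
So |R|<1 on (-4.0000, 0).

z* = -4.0000.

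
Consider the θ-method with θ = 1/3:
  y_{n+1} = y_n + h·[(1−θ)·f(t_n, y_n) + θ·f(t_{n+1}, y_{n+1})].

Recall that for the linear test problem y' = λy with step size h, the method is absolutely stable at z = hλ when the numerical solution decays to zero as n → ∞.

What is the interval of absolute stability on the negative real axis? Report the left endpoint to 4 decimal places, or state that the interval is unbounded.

With y'=λy (z=hλ):
  y_{n+1} = y_n + z·[2/3·y_n + 1/3·y_{n+1}] ⇒ (1 − 1/3z)y_{n+1} = (1 + 2/3z)y_n
  so R(z) = (1 + 2/3z)/(1 − 1/3z).

Need |R(x)|<1, x<0.
x=-1.58: |R|=0.0349
R=−1: 1+2/3x = −1+1/3x ⇒ -1/3x=2 ⇒ x=2/(-1/3)=-6.0000
Confirm numerically:
  x=-5.287: |R|=0.91396 <1
  x=-3.861: |R|=0.68824 <1
  x=-3.554: |R|=0.62679 <1
  x=-2.653: |R|=0.40792 <1
  x=-6.293: |R|=1.03153 >1
  x=-6.240: |R|=1.02597 >1
  x=-6.207: |R|=1.02248 >1
So |R|<1 on (-6.0000, 0).

z∈(-6.0000,0).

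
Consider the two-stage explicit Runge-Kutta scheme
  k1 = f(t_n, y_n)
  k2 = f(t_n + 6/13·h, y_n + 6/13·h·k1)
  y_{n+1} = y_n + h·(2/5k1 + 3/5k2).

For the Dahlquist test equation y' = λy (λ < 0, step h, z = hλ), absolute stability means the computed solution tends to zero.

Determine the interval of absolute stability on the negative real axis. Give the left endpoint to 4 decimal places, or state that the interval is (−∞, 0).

(-3.6111, 0).

Set f=λy, z=hλ:
  k1=λy_n ⇒ h·k1=z·y_n;  k2=λ(1+6/13z)y_n ⇒ h·k2=z(1+6/13z)y_n
  y_{n+1}/y_n = 1 + 2/5z + 3/5z(1+6/13z) = 1 + z + 18/65z²
  Hence R(z) = 1 + z + 18/65z².

Solve |R(x)|<1 on ℝ⁻.
x=-0.47: |R|=0.5912
R=1: x+18/65x²=0 ⇒ x=−65/18=-3.6111; min R=1−1/(4·18/65)=0.0972>−1
Confirm numerically:
  x=-2.566: |R|=0.25736 <1
  x=-2.288: |R|=0.16168 <1
  x=-1.549: |R|=0.11545 <1
  x=-4.073: |R|=1.52097 >1
  x=-3.993: |R|=1.42228 >1
  x=-3.926: |R|=1.34235 >1
Stable set (-3.6111, 0).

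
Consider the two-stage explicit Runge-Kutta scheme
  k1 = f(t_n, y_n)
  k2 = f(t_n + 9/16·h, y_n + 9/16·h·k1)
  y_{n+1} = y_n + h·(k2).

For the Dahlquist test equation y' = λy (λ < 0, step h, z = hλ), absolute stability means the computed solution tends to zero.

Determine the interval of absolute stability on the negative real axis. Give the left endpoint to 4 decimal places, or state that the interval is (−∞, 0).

Set f=λy, z=hλ:
  k1=λy_n ⇒ h·k1=z·y_n;  k2=λ(1+9/16z)y_n ⇒ h·k2=z(1+9/16z)y_n
  y_{n+1}/y_n = 1 + z(1+9/16z) = 1 + z + 9/16z²
  so R(z) = 1 + z + 9/16z².

Boundary: |R(x)|=1, x<0.
x=-0.76: |R|=0.5649
R=1: x+9/16x²=0 ⇒ x=−16/9=-1.7778; min R=1−1/(4·9/16)=0.5556>−1
Confirm numerically:
  x=-1.468: |R|=0.74420 <1
  x=-1.408: |R|=0.70714 <1
  x=-1.209: |R|=0.61320 <1
  x=-2.345: |R|=1.74820 >1
  x=-2.265: |R|=1.62075 >1
  x=-1.973: |R|=1.21666 >1
Stable set (-1.7778, 0).

(-1.7778, 0).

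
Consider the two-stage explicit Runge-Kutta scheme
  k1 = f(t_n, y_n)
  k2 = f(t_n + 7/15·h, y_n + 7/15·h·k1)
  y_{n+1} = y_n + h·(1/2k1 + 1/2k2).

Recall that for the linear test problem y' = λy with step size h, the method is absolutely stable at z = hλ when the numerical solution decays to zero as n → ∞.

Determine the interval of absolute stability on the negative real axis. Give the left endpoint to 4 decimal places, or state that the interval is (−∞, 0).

(-4.2857, 0).

Set f=λy, z=hλ:
  k1=λy_n ⇒ h·k1=z·y_n;  k2=λ(1+7/15z)y_n ⇒ h·k2=z(1+7/15z)y_n
  y_{n+1}/y_n = 1 + 1/2z + 1/2z(1+7/15z) = 1 + z + 7/30z²
  R(z) = 1 + z + 7/30z².

Solve |R(x)|<1 on ℝ⁻.
x=-0.92: |R|=0.2775
R=1: x+7/30x²=0 ⇒ x=−30/7=-4.2857; min R=1−1/(4·7/30)=-0.0714>−1
Confirm numerically:
  x=-3.260: |R|=0.21977 <1
  x=-2.683: |R|=0.00335 <1
  x=-2.113: |R|=0.07122 <1
  x=-4.651: |R|=1.39642 >1
  x=-4.380: |R|=1.09636 >1
So |R|<1 on (-4.2857, 0).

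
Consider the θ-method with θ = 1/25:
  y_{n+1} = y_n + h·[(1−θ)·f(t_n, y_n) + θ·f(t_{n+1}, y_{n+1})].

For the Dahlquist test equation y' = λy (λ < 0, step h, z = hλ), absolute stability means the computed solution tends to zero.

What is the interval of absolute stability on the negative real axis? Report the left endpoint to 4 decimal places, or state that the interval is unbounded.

(-2.1739, 0).

Test eqn y'=λy, z=hλ:
  y_{n+1} = y_n + z·[24/25·y_n + 1/25·y_{n+1}] ⇒ (1 − 1/25z)y_{n+1} = (1 + 24/25z)y_n
  so R(z) = (1 + 24/25z)/(1 − 1/25z).

Need |R(x)|<1, x<0.
x=-1.61: |R|=0.5126
R=−1: 1+24/25x = −1+1/25x ⇒ -23/25x=2 ⇒ x=2/(-23/25)=-2.1739
Confirm numerically:
  x=-1.728: |R|=0.61628 <1
  x=-1.320: |R|=0.25380 <1
  x=-1.177: |R|=0.12408 <1
  x=-0.894: |R|=0.13687 <1
  x=-2.559: |R|=1.32138 >1
  x=-2.266: |R|=1.07768 >1
So |R|<1 on (-2.1739, 0).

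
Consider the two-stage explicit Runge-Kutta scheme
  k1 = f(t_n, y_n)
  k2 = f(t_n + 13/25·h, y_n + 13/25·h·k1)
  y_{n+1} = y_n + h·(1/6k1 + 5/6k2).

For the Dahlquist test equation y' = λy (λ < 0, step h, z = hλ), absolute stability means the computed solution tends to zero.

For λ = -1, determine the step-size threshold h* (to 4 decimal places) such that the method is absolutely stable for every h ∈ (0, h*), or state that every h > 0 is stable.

(-2.3077,0); λ=-1 ⇒ h* = (30/13)/1 = 2.3077.

Set f=λy, z=hλ:
  k1=λy_n ⇒ h·k1=z·y_n;  k2=λ(1+13/25z)y_n ⇒ h·k2=z(1+13/25z)y_n
  y_{n+1}/y_n = 1 + 1/6z + 5/6z(1+13/25z) = 1 + z + 13/30z²
  so R(z) = 1 + z + 13/30z².

Solve |R(x)|<1 on ℝ⁻.
x=-1.75: |R|=0.5771
R=1: x+13/30x²=0 ⇒ x=−30/13=-2.3077; min R=1−1/(4·13/30)=0.4231>−1
Confirm numerically:
  x=-2.207: |R|=0.90370 <1
  x=-1.420: |R|=0.45377 <1
  x=-1.413: |R|=0.45218 <1
  x=-0.937: |R|=0.44345 <1
  x=-2.774: |R|=1.56053 >1
  x=-2.482: |R|=1.18747 >1
Interval (-2.3077, 0).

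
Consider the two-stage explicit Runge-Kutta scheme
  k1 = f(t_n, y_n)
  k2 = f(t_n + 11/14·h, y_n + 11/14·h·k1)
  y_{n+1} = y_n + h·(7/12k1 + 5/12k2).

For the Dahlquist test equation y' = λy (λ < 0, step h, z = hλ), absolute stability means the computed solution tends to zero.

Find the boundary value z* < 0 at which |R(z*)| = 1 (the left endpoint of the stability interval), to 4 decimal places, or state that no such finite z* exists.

With y'=λy (z=hλ):
  k1=λy_n ⇒ h·k1=z·y_n;  k2=λ(1+11/14z)y_n ⇒ h·k2=z(1+11/14z)y_n
  y_{n+1}/y_n = 1 + 7/12z + 5/12z(1+11/14z) = 1 + z + 55/168z²
  R(z) = 1 + z + 55/168z².

Boundary: |R(x)|=1, x<0.
x=-1.61: |R|=0.2386
R=1: x+55/168x²=0 ⇒ x=−168/55=-3.0545; min R=1−1/(4·55/168)=0.2364>−1
Confirm numerically:
  x=-2.943: |R|=0.89253 <1
  x=-1.755: |R|=0.25334 <1
  x=-1.295: |R|=0.25403 <1
  x=-3.250: |R|=1.20796 >1
  x=-3.204: |R|=1.15677 >1
Stable set (-3.0545, 0).

left endpoint -3.0545.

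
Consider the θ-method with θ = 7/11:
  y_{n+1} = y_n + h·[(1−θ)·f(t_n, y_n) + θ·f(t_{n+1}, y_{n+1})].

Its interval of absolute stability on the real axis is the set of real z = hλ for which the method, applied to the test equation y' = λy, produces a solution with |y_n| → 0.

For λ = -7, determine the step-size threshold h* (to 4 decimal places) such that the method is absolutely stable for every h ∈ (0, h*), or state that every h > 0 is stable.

On y'=λy, z=hλ:
  y_{n+1} = y_n + z·[4/11·y_n + 7/11·y_{n+1}] ⇒ (1 − 7/11z)y_{n+1} = (1 + 4/11z)y_n
  so R(z) = (1 + 4/11z)/(1 − 7/11z).

Find x<0 with |R(x)|<1.
x=-0.64: |R|=0.5452
x=-2: |R|=0.1200
x=-10: |R|=0.3580
x=-100: |R|=0.5471
θ=7/11≥1/2 ⇒ |1+4/11x|<|1−7/11x| ∀x<0 ⇒ interval (−∞,0).

unbounded; (−∞, 0). Any h>0 works for λ=-7.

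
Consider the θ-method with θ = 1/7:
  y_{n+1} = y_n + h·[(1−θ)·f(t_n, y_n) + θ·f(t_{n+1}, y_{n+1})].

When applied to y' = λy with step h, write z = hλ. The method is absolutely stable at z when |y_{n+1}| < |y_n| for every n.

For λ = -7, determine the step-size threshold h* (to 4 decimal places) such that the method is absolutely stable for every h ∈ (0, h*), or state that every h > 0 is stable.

With y'=λy (z=hλ):
  y_{n+1} = y_n + z·[6/7·y_n + 1/7·y_{n+1}] ⇒ (1 − 1/7z)y_{n+1} = (1 + 6/7z)y_n
  Hence R(z) = (1 + 6/7z)/(1 − 1/7z).

Boundary: |R(x)|=1, x<0.
x=-1.37: |R|=0.1458
R=−1: 1+6/7x = −1+1/7x ⇒ -5/7x=2 ⇒ x=2/(-5/7)=-2.8000
Confirm numerically:
  x=-2.191: |R|=0.66870 <1
  x=-1.746: |R|=0.39744 <1
  x=-1.354: |R|=0.13455 <1
  x=-1.309: |R|=0.10278 <1
  x=-3.350: |R|=1.26570 >1
  x=-2.862: |R|=1.03143 >1
So |R|<1 on (-2.8000, 0).

(-2.8000,0); λ=-7 ⇒ h* = (14/5)/7 = 0.4000.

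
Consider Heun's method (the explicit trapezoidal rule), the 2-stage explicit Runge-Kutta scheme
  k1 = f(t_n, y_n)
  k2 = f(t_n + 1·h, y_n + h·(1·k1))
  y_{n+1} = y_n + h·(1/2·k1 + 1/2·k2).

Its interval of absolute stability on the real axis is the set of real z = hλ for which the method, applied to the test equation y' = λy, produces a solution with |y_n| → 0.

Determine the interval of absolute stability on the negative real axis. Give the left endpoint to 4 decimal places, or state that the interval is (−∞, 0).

z∈(-2.0000,0).

Set f=λy, z=hλ:
  order 2, 2-stage ⇒ R(z)=1+z+z^2/2
  (e.g. R(-0.62)=0.57220, |R|=0.57220)

Need |R(x)|<1, x<0.
x=-0.62: |R|=0.5722
|R(-1.36)|=0.5648 |R(-0.62)|=0.5722 |R(-0.61)|=0.5760
Bisect:
  x_lo=-2.4396 |R|=1.5363  x_hi=-0.1699 |R|=0.8445
  mid=-1.30479 |R|=0.54645 →hi
  mid=-1.87221 |R|=0.88037 →hi
  mid=-2.15592 |R|=1.16807 →lo
  mid=-2.01406 |R|=1.01416 →lo
  mid=-1.94314 |R|=0.94475 →hi
  mid=-1.97860 |R|=0.97883 →hi
  mid=-1.99633 |R|=0.99634 →hi
  ...
  [-2.00007,-1.99993] ⇒ x*=-2.0000
Interval (-2.0000, 0).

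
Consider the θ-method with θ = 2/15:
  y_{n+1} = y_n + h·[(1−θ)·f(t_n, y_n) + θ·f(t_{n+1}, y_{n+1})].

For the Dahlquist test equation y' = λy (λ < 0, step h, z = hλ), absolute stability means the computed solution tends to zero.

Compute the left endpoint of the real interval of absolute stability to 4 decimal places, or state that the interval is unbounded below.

With y'=λy (z=hλ):
  y_{n+1} = y_n + z·[13/15·y_n + 2/15·y_{n+1}] ⇒ (1 − 2/15z)y_{n+1} = (1 + 13/15z)y_n
  R(z) = (1 + 13/15z)/(1 − 2/15z).

Need |R(x)|<1, x<0.
x=-1.01: |R|=0.1099
R=−1: 1+13/15x = −1+2/15x ⇒ -11/15x=2 ⇒ x=2/(-11/15)=-2.7273
Confirm numerically:
  x=-2.114: |R|=0.64916 <1
  x=-1.960: |R|=0.55391 <1
  x=-1.942: |R|=0.54258 <1
  x=-1.836: |R|=0.47494 <1
  x=-3.183: |R|=1.23463 >1
  x=-3.078: |R|=1.18236 >1
  x=-2.959: |R|=1.12186 >1
Interval (-2.7273, 0).

left endpoint -2.7273.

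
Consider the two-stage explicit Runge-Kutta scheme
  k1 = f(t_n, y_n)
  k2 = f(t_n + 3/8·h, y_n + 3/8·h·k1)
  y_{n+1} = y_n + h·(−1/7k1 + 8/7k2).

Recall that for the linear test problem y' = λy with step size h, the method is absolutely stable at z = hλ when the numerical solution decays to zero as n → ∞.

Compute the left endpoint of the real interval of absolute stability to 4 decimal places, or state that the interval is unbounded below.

z* = -2.3333.

Set f=λy, z=hλ:
  k1=λy_n ⇒ h·k1=z·y_n;  k2=λ(1+3/8z)y_n ⇒ h·k2=z(1+3/8z)y_n
  y_{n+1}/y_n = 1 − 1/7z + 8/7z(1+3/8z) = 1 + z + 3/7z²
  Hence R(z) = 1 + z + 3/7z².

Boundary: |R(x)|=1, x<0.
x=-0.57: |R|=0.5692
R=1: x+3/7x²=0 ⇒ x=−7/3=-2.3333; min R=1−1/(4·3/7)=0.4167>−1
Confirm numerically:
  x=-2.189: |R|=0.86459 <1
  x=-1.559: |R|=0.48263 <1
  x=-1.430: |R|=0.44639 <1
  x=-2.896: |R|=1.69835 >1
  x=-2.747: |R|=1.48700 >1
  x=-2.530: |R|=1.21324 >1
Interval (-2.3333, 0).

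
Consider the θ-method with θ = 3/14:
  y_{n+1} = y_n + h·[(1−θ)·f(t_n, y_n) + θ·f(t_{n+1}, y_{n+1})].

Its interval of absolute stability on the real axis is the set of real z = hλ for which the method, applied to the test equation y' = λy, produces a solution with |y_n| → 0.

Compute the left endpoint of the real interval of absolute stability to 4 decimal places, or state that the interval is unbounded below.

z* = -3.5000.

On y'=λy, z=hλ:
  y_{n+1} = y_n + z·[11/14·y_n + 3/14·y_{n+1}] ⇒ (1 − 3/14z)y_{n+1} = (1 + 11/14z)y_n
  R(z) = (1 + 11/14z)/(1 − 3/14z).

Need |R(x)|<1, x<0.
x=-0.95: |R|=0.2107
R=−1: 1+11/14x = −1+3/14x ⇒ -4/7x=2 ⇒ x=2/(-4/7)=-3.5000
Confirm numerically:
  x=-3.425: |R|=0.97528 <1
  x=-2.938: |R|=0.80293 <1
  x=-2.567: |R|=0.65605 <1
  x=-2.364: |R|=0.56913 <1
  x=-3.744: |R|=1.07736 >1
  x=-3.725: |R|=1.07150 >1
So |R|<1 on (-3.5000, 0).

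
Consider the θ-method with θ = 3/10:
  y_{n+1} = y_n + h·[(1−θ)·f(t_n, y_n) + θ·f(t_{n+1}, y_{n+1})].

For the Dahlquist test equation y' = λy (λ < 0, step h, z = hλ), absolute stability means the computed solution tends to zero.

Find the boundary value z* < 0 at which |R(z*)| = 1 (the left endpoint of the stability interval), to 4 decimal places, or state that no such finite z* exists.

With y'=λy (z=hλ):
  y_{n+1} = y_n + z·[7/10·y_n + 3/10·y_{n+1}] ⇒ (1 − 3/10z)y_{n+1} = (1 + 7/10z)y_n
  ⇒ R(z) = (1 + 7/10z)/(1 − 3/10z).

Boundary: |R(x)|=1, x<0.
x=-0.8: |R|=0.3548
R=−1: 1+7/10x = −1+3/10x ⇒ -2/5x=2 ⇒ x=2/(-2/5)=-5.0000
Confirm numerically:
  x=-4.577: |R|=0.92870 <1
  x=-3.954: |R|=0.80862 <1
  x=-2.305: |R|=0.36270 <1
  x=-2.290: |R|=0.35744 <1
  x=-5.559: |R|=1.08382 >1
  x=-5.330: |R|=1.05079 >1
  x=-5.135: |R|=1.02126 >1
Interval (-5.0000, 0).

left endpoint -5.0000.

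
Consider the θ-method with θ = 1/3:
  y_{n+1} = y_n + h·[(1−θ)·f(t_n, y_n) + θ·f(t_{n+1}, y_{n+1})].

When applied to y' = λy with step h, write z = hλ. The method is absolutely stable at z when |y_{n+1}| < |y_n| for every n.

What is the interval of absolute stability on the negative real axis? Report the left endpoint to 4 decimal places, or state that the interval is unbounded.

z∈(-6.0000,0).

On y'=λy, z=hλ:
  y_{n+1} = y_n + z·[2/3·y_n + 1/3·y_{n+1}] ⇒ (1 − 1/3z)y_{n+1} = (1 + 2/3z)y_n
  so R(z) = (1 + 2/3z)/(1 − 1/3z).

Boundary: |R(x)|=1, x<0.
x=-1.33: |R|=0.0785
R=−1: 1+2/3x = −1+1/3x ⇒ -1/3x=2 ⇒ x=2/(-1/3)=-6.0000
Confirm numerically:
  x=-5.128: |R|=0.89272 <1
  x=-4.222: |R|=0.75381 <1
  x=-3.306: |R|=0.57279 <1
  x=-6.356: |R|=1.03805 >1
  x=-6.322: |R|=1.03454 >1
Interval (-6.0000, 0).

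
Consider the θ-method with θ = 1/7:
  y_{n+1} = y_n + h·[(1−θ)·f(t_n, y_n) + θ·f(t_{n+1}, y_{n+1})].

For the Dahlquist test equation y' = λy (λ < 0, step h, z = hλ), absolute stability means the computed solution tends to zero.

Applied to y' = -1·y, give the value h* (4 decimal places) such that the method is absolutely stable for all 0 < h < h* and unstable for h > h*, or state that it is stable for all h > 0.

Set f=λy, z=hλ:
  y_{n+1} = y_n + z·[6/7·y_n + 1/7·y_{n+1}] ⇒ (1 − 1/7z)y_{n+1} = (1 + 6/7z)y_n
  Hence R(z) = (1 + 6/7z)/(1 − 1/7z).

Need |R(x)|<1, x<0.
x=-1.37: |R|=0.1458
R=−1: 1+6/7x = −1+1/7x ⇒ -5/7x=2 ⇒ x=2/(-5/7)=-2.8000
Confirm numerically:
  x=-2.546: |R|=0.86696 <1
  x=-2.343: |R|=0.75543 <1
  x=-2.189: |R|=0.66754 <1
  x=-3.328: |R|=1.25562 >1
  x=-3.250: |R|=1.21951 >1
Stable set (-2.8000, 0).

(-2.8000,0); λ=-1 ⇒ h* = (14/5)/1 = 2.8000.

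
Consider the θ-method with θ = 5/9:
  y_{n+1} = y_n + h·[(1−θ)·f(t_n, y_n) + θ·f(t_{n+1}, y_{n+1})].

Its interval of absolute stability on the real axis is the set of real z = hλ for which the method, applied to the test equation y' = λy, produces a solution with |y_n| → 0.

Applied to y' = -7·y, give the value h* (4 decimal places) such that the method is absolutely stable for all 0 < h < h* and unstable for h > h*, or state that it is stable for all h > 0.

interval (−∞, 0). Any h>0 works for λ=-7.

With y'=λy (z=hλ):
  y_{n+1} = y_n + z·[4/9·y_n + 5/9·y_{n+1}] ⇒ (1 − 5/9z)y_{n+1} = (1 + 4/9z)y_n
  ⇒ R(z) = (1 + 4/9z)/(1 − 5/9z).

Boundary: |R(x)|=1, x<0.
x=-0.34: |R|=0.7140
x=-2: |R|=0.0526
x=-10: |R|=0.5254
x=-100: |R|=0.7682
θ=5/9≥1/2 ⇒ |1+4/9x|<|1−5/9x| ∀x<0 ⇒ interval (−∞,0).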